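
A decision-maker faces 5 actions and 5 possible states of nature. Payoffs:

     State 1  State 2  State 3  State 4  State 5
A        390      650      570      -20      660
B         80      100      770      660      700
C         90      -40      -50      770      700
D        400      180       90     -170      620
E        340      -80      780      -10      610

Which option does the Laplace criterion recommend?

B

Row averages: A=450, B=462, C=294, D=224, E=328
Highest average = 462 → B.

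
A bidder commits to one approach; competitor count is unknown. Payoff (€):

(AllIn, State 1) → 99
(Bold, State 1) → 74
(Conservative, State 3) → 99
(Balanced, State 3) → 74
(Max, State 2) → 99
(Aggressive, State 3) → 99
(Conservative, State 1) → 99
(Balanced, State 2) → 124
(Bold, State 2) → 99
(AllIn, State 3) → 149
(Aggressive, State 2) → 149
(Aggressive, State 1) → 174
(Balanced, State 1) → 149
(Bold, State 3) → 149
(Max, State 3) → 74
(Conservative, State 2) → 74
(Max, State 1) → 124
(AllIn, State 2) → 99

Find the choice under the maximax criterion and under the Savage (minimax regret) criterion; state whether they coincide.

maximax → Aggressive; minimax regret → Aggressive (agree)

Row maxima: Conservative=99, Balanced=149, Aggressive=174, Bold=149, AllIn=149, Max=124
Best best-case = 174 → Aggressive.
Column bests: State 1=174, State 2=149, State 3=149.
Conservative regrets: 75, 75, 50 → max 75
Balanced regrets: 25, 25, 75 → max 75
Aggressive regrets: 0, 0, 50 → max 50
Bold regrets: 100, 50, 0 → max 100
AllIn regrets: 75, 50, 0 → max 75
Max regrets: 50, 50, 75 → max 75
Smallest max regret = 50 → Aggressive.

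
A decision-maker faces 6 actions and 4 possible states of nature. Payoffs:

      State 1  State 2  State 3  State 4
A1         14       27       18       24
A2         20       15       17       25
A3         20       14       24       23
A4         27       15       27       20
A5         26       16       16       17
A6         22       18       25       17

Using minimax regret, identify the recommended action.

A6

Column bests: State 1=27, State 2=27, State 3=27, State 4=25.
A1 regrets: 13, 0, 9, 1 → max 13
A2 regrets: 7, 12, 10, 0 → max 12
A3 regrets: 7, 13, 3, 2 → max 13
A4 regrets: 0, 12, 0, 5 → max 12
A5 regrets: 1, 11, 11, 8 → max 11
A6 regrets: 5, 9, 2, 8 → max 9
Smallest max regret = 9 → A6.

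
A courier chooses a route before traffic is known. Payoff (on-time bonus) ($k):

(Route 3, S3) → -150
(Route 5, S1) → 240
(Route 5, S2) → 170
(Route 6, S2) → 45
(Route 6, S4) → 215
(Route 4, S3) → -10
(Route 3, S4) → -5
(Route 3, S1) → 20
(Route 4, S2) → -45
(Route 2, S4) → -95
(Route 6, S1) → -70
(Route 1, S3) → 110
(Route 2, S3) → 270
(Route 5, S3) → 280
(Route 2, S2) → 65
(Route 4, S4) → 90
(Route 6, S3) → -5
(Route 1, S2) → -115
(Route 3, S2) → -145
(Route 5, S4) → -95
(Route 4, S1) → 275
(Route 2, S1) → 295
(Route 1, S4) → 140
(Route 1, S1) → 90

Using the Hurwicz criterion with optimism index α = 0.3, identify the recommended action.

Route 4

Route 1: 0.3·140 + 0.7·(-115) = -38.5
Route 2: 0.3·295 + 0.7·(-95) = 22
Route 3: 0.3·20 + 0.7·(-150) = -99
Route 4: 0.3·275 + 0.7·(-45) = 51
Route 5: 0.3·280 + 0.7·(-95) = 17.5
Route 6: 0.3·215 + 0.7·(-70) = 15.5
Highest Hurwicz score = 51 → Route 4.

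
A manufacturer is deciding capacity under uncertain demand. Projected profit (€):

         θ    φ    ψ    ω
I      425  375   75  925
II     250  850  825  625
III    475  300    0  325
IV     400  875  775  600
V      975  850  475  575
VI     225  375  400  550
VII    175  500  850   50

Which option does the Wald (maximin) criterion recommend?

Row minima: I=75, II=250, III=0, IV=400, V=475, VI=225, VII=50
Best worst-case = 475 → V.

V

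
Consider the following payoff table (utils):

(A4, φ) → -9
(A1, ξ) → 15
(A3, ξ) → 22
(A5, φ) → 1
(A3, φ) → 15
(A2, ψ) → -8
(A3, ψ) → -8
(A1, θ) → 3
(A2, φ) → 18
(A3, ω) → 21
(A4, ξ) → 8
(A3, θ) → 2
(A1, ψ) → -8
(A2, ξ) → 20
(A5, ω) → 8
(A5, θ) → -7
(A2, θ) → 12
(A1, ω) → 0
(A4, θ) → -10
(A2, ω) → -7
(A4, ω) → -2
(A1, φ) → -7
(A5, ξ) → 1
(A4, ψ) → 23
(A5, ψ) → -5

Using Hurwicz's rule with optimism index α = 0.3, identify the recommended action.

A1: 0.3·15 + 0.7·(-8) = -1.1
A2: 0.3·20 + 0.7·(-8) = 0.4
A3: 0.3·22 + 0.7·(-8) = 1
A4: 0.3·23 + 0.7·(-10) = -0.1
A5: 0.3·8 + 0.7·(-7) = -2.5
Highest Hurwicz score = 1 → A3.

A3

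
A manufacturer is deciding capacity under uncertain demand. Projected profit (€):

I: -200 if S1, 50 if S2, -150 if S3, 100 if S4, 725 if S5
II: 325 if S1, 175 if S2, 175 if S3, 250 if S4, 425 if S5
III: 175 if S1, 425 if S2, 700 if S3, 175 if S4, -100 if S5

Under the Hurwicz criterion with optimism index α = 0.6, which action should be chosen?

I: 0.6·725 + 0.4·(-200) = 355
II: 0.6·425 + 0.4·175 = 325
III: 0.6·700 + 0.4·(-100) = 380
Highest Hurwicz score = 380 → III.

III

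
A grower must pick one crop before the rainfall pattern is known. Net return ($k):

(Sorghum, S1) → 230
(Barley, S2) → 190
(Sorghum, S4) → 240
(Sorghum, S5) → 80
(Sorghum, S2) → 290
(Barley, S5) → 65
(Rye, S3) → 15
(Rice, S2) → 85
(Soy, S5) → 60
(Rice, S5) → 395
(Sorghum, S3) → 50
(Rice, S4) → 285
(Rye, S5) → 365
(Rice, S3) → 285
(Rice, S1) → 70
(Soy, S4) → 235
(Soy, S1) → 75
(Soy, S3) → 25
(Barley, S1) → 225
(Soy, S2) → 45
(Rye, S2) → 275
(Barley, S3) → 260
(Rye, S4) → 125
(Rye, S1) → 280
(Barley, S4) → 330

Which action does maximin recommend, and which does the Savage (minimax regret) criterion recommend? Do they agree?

Row minima: Sorghum=50, Rye=15, Soy=25, Rice=70, Barley=65
Best worst-case = 70 → Rice.
Column bests: S1=280, S2=290, S3=285, S4=330, S5=395.
Sorghum regrets: 50, 0, 235, 90, 315 → max 315
Rye regrets: 0, 15, 270, 205, 30 → max 270
Soy regrets: 205, 245, 260, 95, 335 → max 335
Rice regrets: 210, 205, 0, 45, 0 → max 210
Barley regrets: 55, 100, 25, 0, 330 → max 330
Smallest max regret = 210 → Rice.

maximin → Rice; minimax regret → Rice (agree)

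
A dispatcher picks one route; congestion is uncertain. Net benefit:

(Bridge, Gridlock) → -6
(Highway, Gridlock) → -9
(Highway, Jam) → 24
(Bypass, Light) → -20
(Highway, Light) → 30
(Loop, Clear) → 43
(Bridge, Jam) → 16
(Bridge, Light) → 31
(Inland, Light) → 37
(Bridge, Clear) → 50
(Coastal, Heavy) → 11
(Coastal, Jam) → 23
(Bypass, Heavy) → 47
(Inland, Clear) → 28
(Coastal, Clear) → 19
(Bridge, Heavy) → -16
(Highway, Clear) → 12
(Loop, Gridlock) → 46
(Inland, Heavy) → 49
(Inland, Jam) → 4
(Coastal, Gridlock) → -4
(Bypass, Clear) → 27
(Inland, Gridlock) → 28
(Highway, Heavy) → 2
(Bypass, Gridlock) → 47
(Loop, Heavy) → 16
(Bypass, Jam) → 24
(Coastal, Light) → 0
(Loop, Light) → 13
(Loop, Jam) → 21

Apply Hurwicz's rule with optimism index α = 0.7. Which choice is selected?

Loop

Bridge: 0.7·50 + 0.3·(-16) = 30.2
Highway: 0.7·30 + 0.3·(-9) = 18.3
Loop: 0.7·46 + 0.3·13 = 36.1
Bypass: 0.7·47 + 0.3·(-20) = 26.9
Coastal: 0.7·23 + 0.3·(-4) = 14.9
Inland: 0.7·49 + 0.3·4 = 35.5
Highest Hurwicz score = 36.1 → Loop.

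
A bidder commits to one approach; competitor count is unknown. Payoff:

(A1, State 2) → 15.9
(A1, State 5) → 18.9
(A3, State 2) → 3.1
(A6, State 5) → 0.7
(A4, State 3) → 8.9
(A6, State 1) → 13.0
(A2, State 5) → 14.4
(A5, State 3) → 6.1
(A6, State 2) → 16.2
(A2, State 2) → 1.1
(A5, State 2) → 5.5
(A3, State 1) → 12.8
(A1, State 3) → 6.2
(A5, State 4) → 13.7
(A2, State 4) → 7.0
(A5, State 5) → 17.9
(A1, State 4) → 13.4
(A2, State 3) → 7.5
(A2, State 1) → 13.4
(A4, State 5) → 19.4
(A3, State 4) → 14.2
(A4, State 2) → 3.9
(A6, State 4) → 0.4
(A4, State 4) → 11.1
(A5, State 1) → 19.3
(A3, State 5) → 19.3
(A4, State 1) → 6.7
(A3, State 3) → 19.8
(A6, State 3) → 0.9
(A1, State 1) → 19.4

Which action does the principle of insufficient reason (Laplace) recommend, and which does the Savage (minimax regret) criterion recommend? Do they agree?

laplace → A1; minimax regret → A4 (disagree)

Row averages: A1=14.76, A2=8.68, A3=13.84, A4=10, A5=12.5, A6=6.24
Highest average = 14.76 → A1.
Column bests: State 1=19.4, State 2=16.2, State 3=19.8, State 4=14.2, State 5=19.4.
A1 regrets: 0.0, 0.3, 13.6, 0.8, 0.5 → max 13.6
A2 regrets: 6.0, 15.1, 12.3, 7.2, 5.0 → max 15.1
A3 regrets: 6.6, 13.1, 0.0, 0.0, 0.1 → max 13.1
A4 regrets: 12.7, 12.3, 10.9, 3.1, 0.0 → max 12.7
A5 regrets: 0.1, 10.7, 13.7, 0.5, 1.5 → max 13.7
A6 regrets: 6.4, 0.0, 18.9, 13.8, 18.7 → max 18.9
Smallest max regret = 12.7 → A4.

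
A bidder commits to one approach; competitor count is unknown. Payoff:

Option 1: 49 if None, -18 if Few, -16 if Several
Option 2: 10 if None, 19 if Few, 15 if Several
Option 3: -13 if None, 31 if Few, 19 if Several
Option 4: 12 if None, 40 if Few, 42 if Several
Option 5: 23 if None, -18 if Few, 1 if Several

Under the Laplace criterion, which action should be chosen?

Option 4

Row averages: Option 1=5, Option 2=44/3, Option 3=37/3, Option 4=94/3, Option 5=2
Highest average = 94/3 → Option 4.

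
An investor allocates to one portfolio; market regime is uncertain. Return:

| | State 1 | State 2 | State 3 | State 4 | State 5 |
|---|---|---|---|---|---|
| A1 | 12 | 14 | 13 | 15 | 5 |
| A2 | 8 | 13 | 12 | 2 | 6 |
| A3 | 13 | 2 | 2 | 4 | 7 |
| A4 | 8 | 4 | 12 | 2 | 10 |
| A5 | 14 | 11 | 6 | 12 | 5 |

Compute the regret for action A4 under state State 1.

6

Best payoff under State 1 is 14.
Regret = 14 − 8 = 6.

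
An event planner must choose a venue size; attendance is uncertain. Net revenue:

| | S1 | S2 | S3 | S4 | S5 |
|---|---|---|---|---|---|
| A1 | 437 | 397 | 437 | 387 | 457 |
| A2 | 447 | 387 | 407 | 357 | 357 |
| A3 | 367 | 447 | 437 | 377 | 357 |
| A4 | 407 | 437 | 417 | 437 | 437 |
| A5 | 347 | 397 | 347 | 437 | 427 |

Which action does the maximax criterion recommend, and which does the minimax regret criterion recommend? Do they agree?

maximax → A1; minimax regret → A4 (disagree)

Row maxima: A1=457, A2=447, A3=447, A4=437, A5=437
Best best-case = 457 → A1.
Column bests: S1=447, S2=447, S3=437, S4=437, S5=457.
A1 regrets: 10, 50, 0, 50, 0 → max 50
A2 regrets: 0, 60, 30, 80, 100 → max 100
A3 regrets: 80, 0, 0, 60, 100 → max 100
A4 regrets: 40, 10, 20, 0, 20 → max 40
A5 regrets: 100, 50, 90, 0, 30 → max 100
Smallest max regret = 40 → A4.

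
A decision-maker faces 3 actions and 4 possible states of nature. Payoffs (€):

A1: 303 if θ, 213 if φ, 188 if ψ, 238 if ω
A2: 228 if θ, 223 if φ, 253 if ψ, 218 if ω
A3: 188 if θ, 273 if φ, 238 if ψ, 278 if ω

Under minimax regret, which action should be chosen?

A1

Column bests: θ=303, φ=273, ψ=253, ω=278.
A1 regrets: 0, 60, 65, 40 → max 65
A2 regrets: 75, 50, 0, 60 → max 75
A3 regrets: 115, 0, 15, 0 → max 115
Smallest max regret = 65 → A1.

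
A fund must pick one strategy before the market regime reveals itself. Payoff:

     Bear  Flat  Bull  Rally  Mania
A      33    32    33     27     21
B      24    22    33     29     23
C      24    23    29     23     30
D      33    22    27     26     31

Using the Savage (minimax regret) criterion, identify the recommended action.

Column bests: Bear=33, Flat=32, Bull=33, Rally=29, Mania=31.
A regrets: 0, 0, 0, 2, 10 → max 10
B regrets: 9, 10, 0, 0, 8 → max 10
C regrets: 9, 9, 4, 6, 1 → max 9
D regrets: 0, 10, 6, 3, 0 → max 10
Smallest max regret = 9 → C.

C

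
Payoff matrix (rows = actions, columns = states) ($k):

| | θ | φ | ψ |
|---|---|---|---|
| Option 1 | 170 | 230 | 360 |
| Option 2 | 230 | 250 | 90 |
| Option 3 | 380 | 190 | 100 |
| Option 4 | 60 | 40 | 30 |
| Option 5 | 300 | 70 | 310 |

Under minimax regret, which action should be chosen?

Column bests: θ=380, φ=250, ψ=360.
Option 1 regrets: 210, 20, 0 → max 210
Option 2 regrets: 150, 0, 270 → max 270
Option 3 regrets: 0, 60, 260 → max 260
Option 4 regrets: 320, 210, 330 → max 330
Option 5 regrets: 80, 180, 50 → max 180
Smallest max regret = 180 → Option 5.

Option 5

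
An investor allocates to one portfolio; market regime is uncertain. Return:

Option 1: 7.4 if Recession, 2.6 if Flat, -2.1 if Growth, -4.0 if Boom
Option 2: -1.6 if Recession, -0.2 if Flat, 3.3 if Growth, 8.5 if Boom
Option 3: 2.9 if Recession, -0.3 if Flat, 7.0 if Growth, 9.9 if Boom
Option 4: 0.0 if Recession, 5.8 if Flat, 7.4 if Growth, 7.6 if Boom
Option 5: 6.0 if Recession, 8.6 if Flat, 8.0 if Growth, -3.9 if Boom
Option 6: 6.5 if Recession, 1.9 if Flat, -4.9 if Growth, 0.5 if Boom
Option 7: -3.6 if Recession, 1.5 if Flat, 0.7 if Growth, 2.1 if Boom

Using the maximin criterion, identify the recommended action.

Row minima: Option 1=-4.0, Option 2=-1.6, Option 3=-0.3, Option 4=0.0, Option 5=-3.9, Option 6=-4.9, Option 7=-3.6
Best worst-case = 0.0 → Option 4.

Option 4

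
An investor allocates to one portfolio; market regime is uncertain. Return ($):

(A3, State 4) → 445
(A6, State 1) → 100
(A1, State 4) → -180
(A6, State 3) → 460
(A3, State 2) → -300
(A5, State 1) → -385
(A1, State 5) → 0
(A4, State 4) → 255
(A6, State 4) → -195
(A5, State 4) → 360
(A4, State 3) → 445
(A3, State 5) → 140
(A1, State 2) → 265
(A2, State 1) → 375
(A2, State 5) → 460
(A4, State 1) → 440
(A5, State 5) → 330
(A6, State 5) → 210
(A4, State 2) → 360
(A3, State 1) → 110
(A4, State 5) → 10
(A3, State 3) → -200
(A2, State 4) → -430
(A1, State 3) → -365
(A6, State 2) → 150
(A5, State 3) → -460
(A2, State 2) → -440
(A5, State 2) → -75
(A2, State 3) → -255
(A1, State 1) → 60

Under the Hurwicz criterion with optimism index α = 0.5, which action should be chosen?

A1: 0.5·265 + 0.5·(-365) = -50
A2: 0.5·460 + 0.5·(-440) = 10
A3: 0.5·445 + 0.5·(-300) = 72.5
A4: 0.5·445 + 0.5·10 = 227.5
A5: 0.5·360 + 0.5·(-460) = -50
A6: 0.5·460 + 0.5·(-195) = 132.5
Highest Hurwicz score = 227.5 → A4.

A4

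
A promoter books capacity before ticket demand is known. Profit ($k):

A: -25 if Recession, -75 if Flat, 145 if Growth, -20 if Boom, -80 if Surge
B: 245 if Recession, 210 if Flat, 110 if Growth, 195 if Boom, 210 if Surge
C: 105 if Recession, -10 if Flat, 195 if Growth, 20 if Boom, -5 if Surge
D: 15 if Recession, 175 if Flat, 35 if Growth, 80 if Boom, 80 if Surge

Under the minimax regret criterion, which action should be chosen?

B

Column bests: Recession=245, Flat=210, Growth=195, Boom=195, Surge=210.
A regrets: 270, 285, 50, 215, 290 → max 290
B regrets: 0, 0, 85, 0, 0 → max 85
C regrets: 140, 220, 0, 175, 215 → max 220
D regrets: 230, 35, 160, 115, 130 → max 230
Smallest max regret = 85 → B.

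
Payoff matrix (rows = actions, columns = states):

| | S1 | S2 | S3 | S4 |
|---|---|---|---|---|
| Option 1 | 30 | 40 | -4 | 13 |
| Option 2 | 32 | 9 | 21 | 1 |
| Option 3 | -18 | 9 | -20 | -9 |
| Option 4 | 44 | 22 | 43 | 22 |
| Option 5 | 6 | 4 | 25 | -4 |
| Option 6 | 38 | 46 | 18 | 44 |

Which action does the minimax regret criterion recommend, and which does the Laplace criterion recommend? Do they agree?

Column bests: S1=44, S2=46, S3=43, S4=44.
Option 1 regrets: 14, 6, 47, 31 → max 47
Option 2 regrets: 12, 37, 22, 43 → max 43
Option 3 regrets: 62, 37, 63, 53 → max 63
Option 4 regrets: 0, 24, 0, 22 → max 24
Option 5 regrets: 38, 42, 18, 48 → max 48
Option 6 regrets: 6, 0, 25, 0 → max 25
Smallest max regret = 24 → Option 4.
Row averages: Option 1=19.75, Option 2=15.75, Option 3=-9.5, Option 4=32.75, Option 5=7.75, Option 6=36.5
Highest average = 36.5 → Option 6.

minimax regret → Option 4; laplace → Option 6 (disagree)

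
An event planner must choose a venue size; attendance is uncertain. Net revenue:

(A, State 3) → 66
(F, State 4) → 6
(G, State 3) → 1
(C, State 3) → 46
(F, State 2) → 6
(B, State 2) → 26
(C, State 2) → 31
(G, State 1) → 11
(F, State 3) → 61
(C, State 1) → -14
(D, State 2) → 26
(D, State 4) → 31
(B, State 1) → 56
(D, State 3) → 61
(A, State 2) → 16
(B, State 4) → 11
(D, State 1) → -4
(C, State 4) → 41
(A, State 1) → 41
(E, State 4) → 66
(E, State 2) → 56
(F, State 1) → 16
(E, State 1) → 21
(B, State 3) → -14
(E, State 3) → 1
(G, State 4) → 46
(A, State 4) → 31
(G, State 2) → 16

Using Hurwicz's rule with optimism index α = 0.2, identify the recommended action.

A: 0.2·66 + 0.8·16 = 26
B: 0.2·56 + 0.8·(-14) = 0
C: 0.2·46 + 0.8·(-14) = -2
D: 0.2·61 + 0.8·(-4) = 9
E: 0.2·66 + 0.8·1 = 14
F: 0.2·61 + 0.8·6 = 17
G: 0.2·46 + 0.8·1 = 10
Highest Hurwicz score = 26 → A.

A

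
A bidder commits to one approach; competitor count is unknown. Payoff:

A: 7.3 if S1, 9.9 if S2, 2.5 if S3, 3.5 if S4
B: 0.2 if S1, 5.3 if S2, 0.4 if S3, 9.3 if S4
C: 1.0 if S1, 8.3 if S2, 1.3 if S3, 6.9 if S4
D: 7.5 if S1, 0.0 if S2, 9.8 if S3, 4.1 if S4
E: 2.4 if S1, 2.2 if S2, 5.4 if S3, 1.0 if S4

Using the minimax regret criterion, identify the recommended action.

A

Column bests: S1=7.5, S2=9.9, S3=9.8, S4=9.3.
A regrets: 0.2, 0.0, 7.3, 5.8 → max 7.3
B regrets: 7.3, 4.6, 9.4, 0.0 → max 9.4
C regrets: 6.5, 1.6, 8.5, 2.4 → max 8.5
D regrets: 0.0, 9.9, 0.0, 5.2 → max 9.9
E regrets: 5.1, 7.7, 4.4, 8.3 → max 8.3
Smallest max regret = 7.3 → A.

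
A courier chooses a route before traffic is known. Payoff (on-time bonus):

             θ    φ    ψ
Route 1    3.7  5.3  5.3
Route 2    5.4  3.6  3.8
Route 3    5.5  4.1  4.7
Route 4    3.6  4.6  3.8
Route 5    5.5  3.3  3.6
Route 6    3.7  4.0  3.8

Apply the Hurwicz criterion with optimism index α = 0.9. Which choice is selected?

Route 1: 0.9·5.3 + 0.1·3.7 = 5.14
Route 2: 0.9·5.4 + 0.1·3.6 = 5.22
Route 3: 0.9·5.5 + 0.1·4.1 = 5.36
Route 4: 0.9·4.6 + 0.1·3.6 = 4.5
Route 5: 0.9·5.5 + 0.1·3.3 = 5.28
Route 6: 0.9·4.0 + 0.1·3.7 = 3.97
Highest Hurwicz score = 5.36 → Route 3.

Route 3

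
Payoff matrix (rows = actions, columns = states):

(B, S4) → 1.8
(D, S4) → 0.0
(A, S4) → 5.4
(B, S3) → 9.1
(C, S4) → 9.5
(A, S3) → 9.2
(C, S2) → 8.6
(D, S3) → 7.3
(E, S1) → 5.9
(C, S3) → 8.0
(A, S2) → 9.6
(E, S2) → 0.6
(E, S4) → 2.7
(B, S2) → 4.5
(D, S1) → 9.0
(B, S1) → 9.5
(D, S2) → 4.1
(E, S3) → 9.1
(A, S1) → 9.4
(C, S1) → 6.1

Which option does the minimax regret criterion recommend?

Column bests: S1=9.5, S2=9.6, S3=9.2, S4=9.5.
A regrets: 0.1, 0.0, 0.0, 4.1 → max 4.1
B regrets: 0.0, 5.1, 0.1, 7.7 → max 7.7
C regrets: 3.4, 1.0, 1.2, 0.0 → max 3.4
D regrets: 0.5, 5.5, 1.9, 9.5 → max 9.5
E regrets: 3.6, 9.0, 0.1, 6.8 → max 9.0
Smallest max regret = 3.4 → C.

C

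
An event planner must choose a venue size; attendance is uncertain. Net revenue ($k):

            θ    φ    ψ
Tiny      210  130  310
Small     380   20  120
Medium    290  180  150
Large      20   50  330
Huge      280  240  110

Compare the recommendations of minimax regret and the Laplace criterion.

minimax regret → Tiny; laplace → Tiny (agree)

Column bests: θ=380, φ=240, ψ=330.
Tiny regrets: 170, 110, 20 → max 170
Small regrets: 0, 220, 210 → max 220
Medium regrets: 90, 60, 180 → max 180
Large regrets: 360, 190, 0 → max 360
Huge regrets: 100, 0, 220 → max 220
Smallest max regret = 170 → Tiny.
Row averages: Tiny=650/3, Small=520/3, Medium=620/3, Large=400/3, Huge=210
Highest average = 650/3 → Tiny.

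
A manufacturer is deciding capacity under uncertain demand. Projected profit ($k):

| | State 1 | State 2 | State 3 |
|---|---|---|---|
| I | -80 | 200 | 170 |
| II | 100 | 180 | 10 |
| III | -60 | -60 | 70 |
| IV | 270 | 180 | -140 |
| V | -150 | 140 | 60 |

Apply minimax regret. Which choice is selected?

Column bests: State 1=270, State 2=200, State 3=170.
I regrets: 350, 0, 0 → max 350
II regrets: 170, 20, 160 → max 170
III regrets: 330, 260, 100 → max 330
IV regrets: 0, 20, 310 → max 310
V regrets: 420, 60, 110 → max 420
Smallest max regret = 170 → II.

II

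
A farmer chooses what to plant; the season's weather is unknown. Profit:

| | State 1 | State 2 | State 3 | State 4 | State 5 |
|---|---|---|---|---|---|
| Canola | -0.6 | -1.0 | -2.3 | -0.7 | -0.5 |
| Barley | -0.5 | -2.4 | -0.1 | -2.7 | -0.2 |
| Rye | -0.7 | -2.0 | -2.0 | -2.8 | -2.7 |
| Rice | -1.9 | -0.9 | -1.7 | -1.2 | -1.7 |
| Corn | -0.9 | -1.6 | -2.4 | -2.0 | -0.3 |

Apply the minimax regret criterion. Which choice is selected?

Rice

Column bests: State 1=-0.5, State 2=-0.9, State 3=-0.1, State 4=-0.7, State 5=-0.2.
Canola regrets: 0.1, 0.1, 2.2, 0.0, 0.3 → max 2.2
Barley regrets: 0.0, 1.5, 0.0, 2.0, 0.0 → max 2.0
Rye regrets: 0.2, 1.1, 1.9, 2.1, 2.5 → max 2.5
Rice regrets: 1.4, 0.0, 1.6, 0.5, 1.5 → max 1.6
Corn regrets: 0.4, 0.7, 2.3, 1.3, 0.1 → max 2.3
Smallest max regret = 1.6 → Rice.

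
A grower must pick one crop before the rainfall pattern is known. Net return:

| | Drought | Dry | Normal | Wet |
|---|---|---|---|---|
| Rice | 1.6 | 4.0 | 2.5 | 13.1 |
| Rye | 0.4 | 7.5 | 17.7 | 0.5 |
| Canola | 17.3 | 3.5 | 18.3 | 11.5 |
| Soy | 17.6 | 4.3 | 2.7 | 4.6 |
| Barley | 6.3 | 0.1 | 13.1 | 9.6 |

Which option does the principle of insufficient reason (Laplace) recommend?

Canola

Row averages: Rice=5.3, Rye=6.525, Canola=12.65, Soy=7.3, Barley=7.275
Highest average = 12.65 → Canola.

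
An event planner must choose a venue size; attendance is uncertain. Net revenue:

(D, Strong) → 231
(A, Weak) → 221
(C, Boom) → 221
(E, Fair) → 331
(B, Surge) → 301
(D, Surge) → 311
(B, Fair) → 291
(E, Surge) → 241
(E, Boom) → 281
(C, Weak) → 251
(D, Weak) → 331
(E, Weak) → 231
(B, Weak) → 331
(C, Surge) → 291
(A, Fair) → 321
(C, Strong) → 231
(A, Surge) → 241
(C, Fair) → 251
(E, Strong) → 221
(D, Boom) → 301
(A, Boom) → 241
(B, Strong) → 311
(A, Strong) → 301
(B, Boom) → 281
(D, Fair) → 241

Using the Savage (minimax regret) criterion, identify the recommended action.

Column bests: Weak=331, Fair=331, Strong=311, Boom=301, Surge=311.
A regrets: 110, 10, 10, 60, 70 → max 110
B regrets: 0, 40, 0, 20, 10 → max 40
C regrets: 80, 80, 80, 80, 20 → max 80
D regrets: 0, 90, 80, 0, 0 → max 90
E regrets: 100, 0, 90, 20, 70 → max 100
Smallest max regret = 40 → B.

B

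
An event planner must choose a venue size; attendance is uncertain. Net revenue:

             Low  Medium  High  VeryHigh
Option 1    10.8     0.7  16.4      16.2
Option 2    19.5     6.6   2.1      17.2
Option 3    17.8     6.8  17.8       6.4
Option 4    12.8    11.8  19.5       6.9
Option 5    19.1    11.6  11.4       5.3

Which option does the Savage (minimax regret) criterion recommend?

Option 4

Column bests: Low=19.5, Medium=11.8, High=19.5, VeryHigh=17.2.
Option 1 regrets: 8.7, 11.1, 3.1, 1.0 → max 11.1
Option 2 regrets: 0.0, 5.2, 17.4, 0.0 → max 17.4
Option 3 regrets: 1.7, 5.0, 1.7, 10.8 → max 10.8
Option 4 regrets: 6.7, 0.0, 0.0, 10.3 → max 10.3
Option 5 regrets: 0.4, 0.2, 8.1, 11.9 → max 11.9
Smallest max regret = 10.3 → Option 4.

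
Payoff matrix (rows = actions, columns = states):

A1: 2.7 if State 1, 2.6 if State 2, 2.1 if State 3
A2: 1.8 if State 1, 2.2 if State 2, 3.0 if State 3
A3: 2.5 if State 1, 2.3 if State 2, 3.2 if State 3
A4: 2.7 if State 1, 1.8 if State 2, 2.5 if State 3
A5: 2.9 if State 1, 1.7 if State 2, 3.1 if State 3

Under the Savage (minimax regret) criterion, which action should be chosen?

A3

Column bests: State 1=2.9, State 2=2.6, State 3=3.2.
A1 regrets: 0.2, 0.0, 1.1 → max 1.1
A2 regrets: 1.1, 0.4, 0.2 → max 1.1
A3 regrets: 0.4, 0.3, 0.0 → max 0.4
A4 regrets: 0.2, 0.8, 0.7 → max 0.8
A5 regrets: 0.0, 0.9, 0.1 → max 0.9
Smallest max regret = 0.4 → A3.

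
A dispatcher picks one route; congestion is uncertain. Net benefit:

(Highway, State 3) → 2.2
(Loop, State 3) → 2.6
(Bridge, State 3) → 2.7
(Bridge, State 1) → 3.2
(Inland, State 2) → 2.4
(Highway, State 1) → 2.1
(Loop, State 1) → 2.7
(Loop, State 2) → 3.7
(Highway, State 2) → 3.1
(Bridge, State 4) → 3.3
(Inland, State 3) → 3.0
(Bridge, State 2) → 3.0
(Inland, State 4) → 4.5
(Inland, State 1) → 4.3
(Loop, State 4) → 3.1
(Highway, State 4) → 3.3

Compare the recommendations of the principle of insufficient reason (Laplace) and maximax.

Row averages: Highway=2.675, Bridge=3.05, Loop=3.025, Inland=3.55
Highest average = 3.55 → Inland.
Row maxima: Highway=3.3, Bridge=3.3, Loop=3.7, Inland=4.5
Best best-case = 4.5 → Inland.

laplace → Inland; maximax → Inland (agree)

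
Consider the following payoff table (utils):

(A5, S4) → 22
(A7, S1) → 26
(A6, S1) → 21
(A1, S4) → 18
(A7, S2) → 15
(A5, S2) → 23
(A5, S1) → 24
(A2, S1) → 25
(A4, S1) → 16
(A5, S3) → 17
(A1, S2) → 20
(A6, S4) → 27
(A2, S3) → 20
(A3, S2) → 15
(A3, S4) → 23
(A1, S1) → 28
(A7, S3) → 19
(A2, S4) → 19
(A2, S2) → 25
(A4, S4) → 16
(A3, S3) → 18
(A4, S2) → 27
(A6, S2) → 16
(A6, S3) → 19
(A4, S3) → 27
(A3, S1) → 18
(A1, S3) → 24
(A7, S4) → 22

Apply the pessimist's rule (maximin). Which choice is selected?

Row minima: A1=18, A2=19, A3=15, A4=16, A5=17, A6=16, A7=15
Best worst-case = 19 → A2.

A2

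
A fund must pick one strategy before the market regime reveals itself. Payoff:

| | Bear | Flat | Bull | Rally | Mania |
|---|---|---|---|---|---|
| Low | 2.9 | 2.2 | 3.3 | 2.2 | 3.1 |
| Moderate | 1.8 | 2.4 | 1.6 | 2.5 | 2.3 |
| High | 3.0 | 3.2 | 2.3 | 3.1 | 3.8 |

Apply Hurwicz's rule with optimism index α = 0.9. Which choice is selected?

Low: 0.9·3.3 + 0.1·2.2 = 3.19
Moderate: 0.9·2.5 + 0.1·1.6 = 2.41
High: 0.9·3.8 + 0.1·2.3 = 3.65
Highest Hurwicz score = 3.65 → High.

High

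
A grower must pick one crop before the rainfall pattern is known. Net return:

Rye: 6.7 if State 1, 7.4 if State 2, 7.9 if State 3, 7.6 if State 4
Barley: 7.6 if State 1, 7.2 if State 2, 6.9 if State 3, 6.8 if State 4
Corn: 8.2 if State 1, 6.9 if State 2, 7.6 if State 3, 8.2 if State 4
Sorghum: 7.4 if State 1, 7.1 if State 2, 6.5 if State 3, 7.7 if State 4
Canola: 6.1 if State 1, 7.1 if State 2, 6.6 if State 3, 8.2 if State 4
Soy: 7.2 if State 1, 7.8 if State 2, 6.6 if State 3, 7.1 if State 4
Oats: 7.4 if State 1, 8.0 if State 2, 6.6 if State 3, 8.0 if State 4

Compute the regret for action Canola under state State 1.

2.1

Best payoff under State 1 is 8.2.
Regret = 8.2 − 6.1 = 2.1.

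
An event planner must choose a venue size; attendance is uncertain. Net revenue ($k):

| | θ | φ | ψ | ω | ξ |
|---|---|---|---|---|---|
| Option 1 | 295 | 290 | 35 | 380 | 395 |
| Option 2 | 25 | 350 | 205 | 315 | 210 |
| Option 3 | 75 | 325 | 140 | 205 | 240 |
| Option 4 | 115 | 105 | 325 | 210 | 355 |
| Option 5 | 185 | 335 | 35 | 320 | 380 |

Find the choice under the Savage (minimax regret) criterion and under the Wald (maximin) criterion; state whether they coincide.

Column bests: θ=295, φ=350, ψ=325, ω=380, ξ=395.
Option 1 regrets: 0, 60, 290, 0, 0 → max 290
Option 2 regrets: 270, 0, 120, 65, 185 → max 270
Option 3 regrets: 220, 25, 185, 175, 155 → max 220
Option 4 regrets: 180, 245, 0, 170, 40 → max 245
Option 5 regrets: 110, 15, 290, 60, 15 → max 290
Smallest max regret = 220 → Option 3.
Row minima: Option 1=35, Option 2=25, Option 3=75, Option 4=105, Option 5=35
Best worst-case = 105 → Option 4.

minimax regret → Option 3; maximin → Option 4 (disagree)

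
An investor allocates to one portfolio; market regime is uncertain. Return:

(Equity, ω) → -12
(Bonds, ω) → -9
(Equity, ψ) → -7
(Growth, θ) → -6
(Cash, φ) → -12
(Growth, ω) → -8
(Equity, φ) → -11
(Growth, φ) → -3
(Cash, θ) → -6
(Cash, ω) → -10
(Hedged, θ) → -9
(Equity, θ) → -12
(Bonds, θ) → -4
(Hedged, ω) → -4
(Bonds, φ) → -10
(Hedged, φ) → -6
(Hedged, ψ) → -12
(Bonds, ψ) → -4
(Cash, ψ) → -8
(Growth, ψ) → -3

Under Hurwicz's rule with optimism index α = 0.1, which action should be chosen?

Hedged: 0.1·(-4) + 0.9·(-12) = -11.2
Equity: 0.1·(-7) + 0.9·(-12) = -11.5
Cash: 0.1·(-6) + 0.9·(-12) = -11.4
Bonds: 0.1·(-4) + 0.9·(-10) = -9.4
Growth: 0.1·(-3) + 0.9·(-8) = -7.5
Highest Hurwicz score = -7.5 → Growth.

Growth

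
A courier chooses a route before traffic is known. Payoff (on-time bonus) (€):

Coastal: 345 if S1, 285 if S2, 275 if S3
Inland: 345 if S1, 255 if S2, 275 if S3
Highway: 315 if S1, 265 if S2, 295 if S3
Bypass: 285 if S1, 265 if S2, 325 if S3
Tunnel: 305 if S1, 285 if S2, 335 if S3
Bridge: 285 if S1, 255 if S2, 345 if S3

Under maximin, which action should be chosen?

Tunnel

Row minima: Coastal=275, Inland=255, Highway=265, Bypass=265, Tunnel=285, Bridge=255
Best worst-case = 285 → Tunnel.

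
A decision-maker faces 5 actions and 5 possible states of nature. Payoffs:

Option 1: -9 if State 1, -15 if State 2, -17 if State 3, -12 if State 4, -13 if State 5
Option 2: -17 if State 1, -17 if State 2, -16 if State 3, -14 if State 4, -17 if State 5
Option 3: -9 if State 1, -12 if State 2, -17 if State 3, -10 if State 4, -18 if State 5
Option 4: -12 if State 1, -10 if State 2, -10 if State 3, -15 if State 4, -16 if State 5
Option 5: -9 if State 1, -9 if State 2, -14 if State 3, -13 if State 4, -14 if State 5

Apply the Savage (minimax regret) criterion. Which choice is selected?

Column bests: State 1=-9, State 2=-9, State 3=-10, State 4=-10, State 5=-13.
Option 1 regrets: 0, 6, 7, 2, 0 → max 7
Option 2 regrets: 8, 8, 6, 4, 4 → max 8
Option 3 regrets: 0, 3, 7, 0, 5 → max 7
Option 4 regrets: 3, 1, 0, 5, 3 → max 5
Option 5 regrets: 0, 0, 4, 3, 1 → max 4
Smallest max regret = 4 → Option 5.

Option 5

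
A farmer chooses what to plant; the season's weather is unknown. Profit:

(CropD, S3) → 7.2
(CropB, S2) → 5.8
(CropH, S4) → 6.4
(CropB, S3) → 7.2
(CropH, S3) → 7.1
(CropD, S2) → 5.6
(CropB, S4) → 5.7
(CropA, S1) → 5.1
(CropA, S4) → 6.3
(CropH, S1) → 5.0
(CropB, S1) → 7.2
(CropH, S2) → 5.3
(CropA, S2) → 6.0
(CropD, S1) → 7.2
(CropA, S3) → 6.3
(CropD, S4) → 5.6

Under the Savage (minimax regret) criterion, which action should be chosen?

CropB

Column bests: S1=7.2, S2=6.0, S3=7.2, S4=6.4.
CropD regrets: 0.0, 0.4, 0.0, 0.8 → max 0.8
CropH regrets: 2.2, 0.7, 0.1, 0.0 → max 2.2
CropB regrets: 0.0, 0.2, 0.0, 0.7 → max 0.7
CropA regrets: 2.1, 0.0, 0.9, 0.1 → max 2.1
Smallest max regret = 0.7 → CropB.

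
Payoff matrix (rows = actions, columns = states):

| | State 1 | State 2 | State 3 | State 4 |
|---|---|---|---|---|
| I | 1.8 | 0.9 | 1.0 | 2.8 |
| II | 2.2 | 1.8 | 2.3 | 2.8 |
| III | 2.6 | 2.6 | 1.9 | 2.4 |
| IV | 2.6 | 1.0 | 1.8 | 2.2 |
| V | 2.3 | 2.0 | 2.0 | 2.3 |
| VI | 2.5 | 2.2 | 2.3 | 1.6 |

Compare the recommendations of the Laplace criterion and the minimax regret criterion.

Row averages: I=1.625, II=2.275, III=2.375, IV=1.9, V=2.15, VI=2.15
Highest average = 2.375 → III.
Column bests: State 1=2.6, State 2=2.6, State 3=2.3, State 4=2.8.
I regrets: 0.8, 1.7, 1.3, 0.0 → max 1.7
II regrets: 0.4, 0.8, 0.0, 0.0 → max 0.8
III regrets: 0.0, 0.0, 0.4, 0.4 → max 0.4
IV regrets: 0.0, 1.6, 0.5, 0.6 → max 1.6
V regrets: 0.3, 0.6, 0.3, 0.5 → max 0.6
VI regrets: 0.1, 0.4, 0.0, 1.2 → max 1.2
Smallest max regret = 0.4 → III.

laplace → III; minimax regret → III (agree)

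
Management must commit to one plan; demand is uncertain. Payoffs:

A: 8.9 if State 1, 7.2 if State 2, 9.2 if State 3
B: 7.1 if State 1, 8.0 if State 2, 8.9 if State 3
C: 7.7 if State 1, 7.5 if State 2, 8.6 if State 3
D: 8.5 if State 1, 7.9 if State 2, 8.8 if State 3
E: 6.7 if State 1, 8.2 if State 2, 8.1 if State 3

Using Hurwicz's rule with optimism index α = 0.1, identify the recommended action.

D

A: 0.1·9.2 + 0.9·7.2 = 7.4
B: 0.1·8.9 + 0.9·7.1 = 7.28
C: 0.1·8.6 + 0.9·7.5 = 7.61
D: 0.1·8.8 + 0.9·7.9 = 7.99
E: 0.1·8.2 + 0.9·6.7 = 6.85
Highest Hurwicz score = 7.99 → D.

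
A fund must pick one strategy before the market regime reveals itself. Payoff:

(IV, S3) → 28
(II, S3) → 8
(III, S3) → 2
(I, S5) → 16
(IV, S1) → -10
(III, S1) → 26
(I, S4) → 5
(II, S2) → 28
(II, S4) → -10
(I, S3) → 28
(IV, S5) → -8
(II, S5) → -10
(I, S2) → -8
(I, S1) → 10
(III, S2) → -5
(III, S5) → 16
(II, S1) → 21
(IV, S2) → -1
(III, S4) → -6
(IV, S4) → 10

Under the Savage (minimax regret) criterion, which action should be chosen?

II

Column bests: S1=26, S2=28, S3=28, S4=10, S5=16.
I regrets: 16, 36, 0, 5, 0 → max 36
II regrets: 5, 0, 20, 20, 26 → max 26
III regrets: 0, 33, 26, 16, 0 → max 33
IV regrets: 36, 29, 0, 0, 24 → max 36
Smallest max regret = 26 → II.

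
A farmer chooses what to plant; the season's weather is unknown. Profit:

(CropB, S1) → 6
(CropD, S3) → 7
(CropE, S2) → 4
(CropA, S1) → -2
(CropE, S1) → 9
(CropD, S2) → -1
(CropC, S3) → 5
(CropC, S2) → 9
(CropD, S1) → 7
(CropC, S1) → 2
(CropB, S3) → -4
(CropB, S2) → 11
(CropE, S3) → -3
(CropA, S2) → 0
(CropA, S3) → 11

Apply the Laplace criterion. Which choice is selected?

Row averages: CropE=10/3, CropD=13/3, CropC=16/3, CropB=13/3, CropA=3
Highest average = 16/3 → CropC.

CropC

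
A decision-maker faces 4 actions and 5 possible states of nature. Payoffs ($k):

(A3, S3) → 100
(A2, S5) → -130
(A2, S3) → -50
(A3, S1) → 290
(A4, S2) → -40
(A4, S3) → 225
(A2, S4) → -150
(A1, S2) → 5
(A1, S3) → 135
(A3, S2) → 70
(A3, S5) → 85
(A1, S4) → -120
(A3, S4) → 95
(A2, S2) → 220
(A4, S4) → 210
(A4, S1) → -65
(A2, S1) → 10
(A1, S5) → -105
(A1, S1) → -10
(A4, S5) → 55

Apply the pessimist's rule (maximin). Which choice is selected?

Row minima: A1=-120, A2=-150, A3=70, A4=-65
Best worst-case = 70 → A3.

A3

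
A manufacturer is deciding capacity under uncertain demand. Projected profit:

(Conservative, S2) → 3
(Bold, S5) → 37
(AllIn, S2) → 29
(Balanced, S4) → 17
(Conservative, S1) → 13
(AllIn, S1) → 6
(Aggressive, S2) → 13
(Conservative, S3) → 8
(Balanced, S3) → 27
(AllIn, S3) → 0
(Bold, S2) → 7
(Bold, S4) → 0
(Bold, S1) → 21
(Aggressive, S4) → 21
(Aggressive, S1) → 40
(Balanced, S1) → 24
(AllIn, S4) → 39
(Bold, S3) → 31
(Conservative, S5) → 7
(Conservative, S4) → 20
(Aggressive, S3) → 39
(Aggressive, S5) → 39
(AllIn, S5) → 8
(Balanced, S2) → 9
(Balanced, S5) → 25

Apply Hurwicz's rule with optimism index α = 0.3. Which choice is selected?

Conservative: 0.3·20 + 0.7·3 = 8.1
Balanced: 0.3·27 + 0.7·9 = 14.4
Aggressive: 0.3·40 + 0.7·13 = 21.1
Bold: 0.3·37 + 0.7·0 = 11.1
AllIn: 0.3·39 + 0.7·0 = 11.7
Highest Hurwicz score = 21.1 → Aggressive.

Aggressive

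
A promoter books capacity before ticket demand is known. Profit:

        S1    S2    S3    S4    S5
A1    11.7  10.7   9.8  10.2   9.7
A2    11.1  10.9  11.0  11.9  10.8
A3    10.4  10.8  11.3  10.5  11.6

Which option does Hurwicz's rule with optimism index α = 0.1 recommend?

A1: 0.1·11.7 + 0.9·9.7 = 9.9
A2: 0.1·11.9 + 0.9·10.8 = 10.91
A3: 0.1·11.6 + 0.9·10.4 = 10.52
Highest Hurwicz score = 10.91 → A2.

A2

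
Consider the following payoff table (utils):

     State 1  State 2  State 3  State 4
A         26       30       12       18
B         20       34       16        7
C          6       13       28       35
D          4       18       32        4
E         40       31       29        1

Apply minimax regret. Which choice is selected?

Column bests: State 1=40, State 2=34, State 3=32, State 4=35.
A regrets: 14, 4, 20, 17 → max 20
B regrets: 20, 0, 16, 28 → max 28
C regrets: 34, 21, 4, 0 → max 34
D regrets: 36, 16, 0, 31 → max 36
E regrets: 0, 3, 3, 34 → max 34
Smallest max regret = 20 → A.

A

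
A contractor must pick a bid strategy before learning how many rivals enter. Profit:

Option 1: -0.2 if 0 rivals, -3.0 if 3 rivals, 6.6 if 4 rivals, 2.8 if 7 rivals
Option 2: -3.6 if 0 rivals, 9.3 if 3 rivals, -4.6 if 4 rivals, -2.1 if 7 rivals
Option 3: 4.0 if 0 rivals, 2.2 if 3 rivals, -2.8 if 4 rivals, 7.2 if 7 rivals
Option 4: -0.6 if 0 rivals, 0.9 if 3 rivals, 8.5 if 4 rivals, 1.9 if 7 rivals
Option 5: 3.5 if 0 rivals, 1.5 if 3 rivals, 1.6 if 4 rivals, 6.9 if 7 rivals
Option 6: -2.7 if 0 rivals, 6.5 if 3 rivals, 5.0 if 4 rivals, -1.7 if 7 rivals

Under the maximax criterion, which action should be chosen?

Option 2

Row maxima: Option 1=6.6, Option 2=9.3, Option 3=7.2, Option 4=8.5, Option 5=6.9, Option 6=6.5
Best best-case = 9.3 → Option 2.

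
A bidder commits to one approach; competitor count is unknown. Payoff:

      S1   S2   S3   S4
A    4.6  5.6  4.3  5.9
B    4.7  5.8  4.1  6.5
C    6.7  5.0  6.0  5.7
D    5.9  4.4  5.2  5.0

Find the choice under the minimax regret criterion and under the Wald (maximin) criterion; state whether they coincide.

minimax regret → C; maximin → C (agree)

Column bests: S1=6.7, S2=5.8, S3=6.0, S4=6.5.
A regrets: 2.1, 0.2, 1.7, 0.6 → max 2.1
B regrets: 2.0, 0.0, 1.9, 0.0 → max 2.0
C regrets: 0.0, 0.8, 0.0, 0.8 → max 0.8
D regrets: 0.8, 1.4, 0.8, 1.5 → max 1.5
Smallest max regret = 0.8 → C.
Row minima: A=4.3, B=4.1, C=5.0, D=4.4
Best worst-case = 5.0 → C.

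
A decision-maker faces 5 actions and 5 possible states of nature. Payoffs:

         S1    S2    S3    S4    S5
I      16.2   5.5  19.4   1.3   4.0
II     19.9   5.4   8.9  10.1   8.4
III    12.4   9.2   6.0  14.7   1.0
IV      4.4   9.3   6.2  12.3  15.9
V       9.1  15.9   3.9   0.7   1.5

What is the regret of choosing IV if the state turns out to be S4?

2.4

Best payoff under S4 is 14.7.
Regret = 14.7 − 12.3 = 2.4.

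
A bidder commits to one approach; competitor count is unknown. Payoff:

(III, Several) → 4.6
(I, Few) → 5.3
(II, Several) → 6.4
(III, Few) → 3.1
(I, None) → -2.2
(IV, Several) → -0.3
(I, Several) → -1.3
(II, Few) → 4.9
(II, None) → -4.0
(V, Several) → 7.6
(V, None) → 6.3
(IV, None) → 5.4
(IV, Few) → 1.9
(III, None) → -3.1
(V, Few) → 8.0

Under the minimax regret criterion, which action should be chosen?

Column bests: None=6.3, Few=8.0, Several=7.6.
I regrets: 8.5, 2.7, 8.9 → max 8.9
II regrets: 10.3, 3.1, 1.2 → max 10.3
III regrets: 9.4, 4.9, 3.0 → max 9.4
IV regrets: 0.9, 6.1, 7.9 → max 7.9
V regrets: 0.0, 0.0, 0.0 → max 0.0
Smallest max regret = 0.0 → V.

V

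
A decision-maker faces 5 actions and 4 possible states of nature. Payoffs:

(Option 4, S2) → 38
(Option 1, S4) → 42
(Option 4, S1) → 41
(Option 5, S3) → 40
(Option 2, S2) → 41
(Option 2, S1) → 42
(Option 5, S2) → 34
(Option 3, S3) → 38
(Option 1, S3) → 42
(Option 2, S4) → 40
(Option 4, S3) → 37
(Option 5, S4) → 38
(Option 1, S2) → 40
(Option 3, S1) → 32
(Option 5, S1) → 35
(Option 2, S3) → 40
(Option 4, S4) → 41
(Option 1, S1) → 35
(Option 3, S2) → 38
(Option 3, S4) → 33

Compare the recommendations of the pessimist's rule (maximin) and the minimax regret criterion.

Row minima: Option 1=35, Option 2=40, Option 3=32, Option 4=37, Option 5=34
Best worst-case = 40 → Option 2.
Column bests: S1=42, S2=41, S3=42, S4=42.
Option 1 regrets: 7, 1, 0, 0 → max 7
Option 2 regrets: 0, 0, 2, 2 → max 2
Option 3 regrets: 10, 3, 4, 9 → max 10
Option 4 regrets: 1, 3, 5, 1 → max 5
Option 5 regrets: 7, 7, 2, 4 → max 7
Smallest max regret = 2 → Option 2.

maximin → Option 2; minimax regret → Option 2 (agree)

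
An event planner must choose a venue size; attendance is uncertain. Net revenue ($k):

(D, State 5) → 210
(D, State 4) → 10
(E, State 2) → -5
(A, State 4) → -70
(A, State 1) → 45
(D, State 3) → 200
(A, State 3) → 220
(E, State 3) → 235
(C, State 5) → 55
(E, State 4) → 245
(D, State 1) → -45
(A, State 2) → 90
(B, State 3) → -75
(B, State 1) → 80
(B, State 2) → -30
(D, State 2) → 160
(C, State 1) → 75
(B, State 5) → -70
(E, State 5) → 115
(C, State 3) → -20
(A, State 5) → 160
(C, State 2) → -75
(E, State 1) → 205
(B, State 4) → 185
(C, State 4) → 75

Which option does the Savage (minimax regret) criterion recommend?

E

Column bests: State 1=205, State 2=160, State 3=235, State 4=245, State 5=210.
A regrets: 160, 70, 15, 315, 50 → max 315
B regrets: 125, 190, 310, 60, 280 → max 310
C regrets: 130, 235, 255, 170, 155 → max 255
D regrets: 250, 0, 35, 235, 0 → max 250
E regrets: 0, 165, 0, 0, 95 → max 165
Smallest max regret = 165 → E.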